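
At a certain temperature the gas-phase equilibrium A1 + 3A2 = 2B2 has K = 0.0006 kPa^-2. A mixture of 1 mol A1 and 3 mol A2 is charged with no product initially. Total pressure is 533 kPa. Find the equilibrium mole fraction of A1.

y_A1 = 0.095

Basis: 1 mol A1 initially; let X = conversion of A1. Extent ξ = X.
Species balance: n_A1 = 1 − X; n_A2 = 3 − 3X; n_B2 = 2X.
Total moles n_T = 4 − 2X.
y_i = n_i/n_T, p_i = y_i·P. K = p_B2^2 / (p_A1 p_A2^3).
This yields a degree-4 equation in X; solving on (0,1), X = 0.764.
Then n_A1 = 0.236, n_T = 2.47, so y_A1 = 0.095.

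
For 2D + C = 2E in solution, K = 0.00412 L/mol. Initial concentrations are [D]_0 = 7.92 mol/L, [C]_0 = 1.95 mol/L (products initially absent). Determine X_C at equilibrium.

X = 0.155

Let X = conversion of C; extent ξ = 1.95·X mol/L.
Concentrations: [D] = 7.92 − 3.9X; [C] = 1.95 − 1.95X; [E] = 3.9X.
K = [E]^2 / ([D]^2 [C]).
Solving K = 0.00412 for X ∈ (0,1): X = 0.155.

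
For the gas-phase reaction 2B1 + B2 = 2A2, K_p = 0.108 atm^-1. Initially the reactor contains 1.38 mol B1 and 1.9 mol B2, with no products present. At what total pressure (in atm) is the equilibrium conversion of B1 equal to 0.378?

Take 1.38 mol B1 as basis and let X be its fractional conversion, so ξ = 0.69X.
Moles: n_B1 = 1.38 − 1.38X; n_B2 = 1.9 − 0.69X; n_A2 = 1.38X.
Total moles n_T = 3.28 − 0.69X.
K_p = p_A2^2 / (p_B1^2 p_B2) with p_i = (n_i/n_T)·P.
At X = 0.378: the mole-fraction product g(X) = Π y_i^ν_i = 0.6802. Since K_p = g(X)·P^{-1}, P = (g/K_p)^(1/1) = (0.6802/0.108)^(1/1) = 6.3 atm.

P = 6.3 atm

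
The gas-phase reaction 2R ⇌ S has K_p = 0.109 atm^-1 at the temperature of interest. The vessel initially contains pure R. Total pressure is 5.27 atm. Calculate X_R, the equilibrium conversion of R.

Let X = conversion of R (basis 1 mol R); extent of reaction ξ = 0.5X.
Species balance: n_R = 1 − X; n_S = 0.5X.
Summing: n_T = 1 − 0.5X.
With p_i = (n_i/n_T)P, K_p = p_S / (p_R^2).
This yields a degree-2 equation in X; solving on (0,1), X = 0.449.

X = 0.449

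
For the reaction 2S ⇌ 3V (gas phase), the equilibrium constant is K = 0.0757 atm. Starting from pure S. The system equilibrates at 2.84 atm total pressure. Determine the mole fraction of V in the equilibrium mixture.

Take 1 mol S as basis and let X be its fractional conversion, so ξ = 0.5X.
At extent ξ: n_S = 1 − X; n_V = 1.5X.
n_T = Σnᵢ = 1 + 0.5X.
With p_i = (n_i/n_T)P, K = p_V^3 / (p_S^2).
This yields a degree-3 equation in X; solving on (0,1), X = 0.180.
Then n_V = 0.269, n_T = 1.09, so y_V = 0.247.

y_V = 0.247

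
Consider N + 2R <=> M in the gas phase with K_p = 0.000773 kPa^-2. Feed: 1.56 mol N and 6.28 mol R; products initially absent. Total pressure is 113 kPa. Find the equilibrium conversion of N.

Basis: 1.56 mol N initially; let X = conversion of N. Extent ξ = 1.56X.
Mole table: n_N = 1.56 − 1.56X; n_R = 6.28 − 3.12X; n_M = 1.56X.
Summing: n_T = 7.84 − 3.12X.
With p_i = (n_i/n_T)P, K_p = p_M / (p_N p_R^2).
Setting this equal to 0.000773 kPa^-2 and taking the physical root (0 < X < 1) gives X = 0.830.

X = 0.830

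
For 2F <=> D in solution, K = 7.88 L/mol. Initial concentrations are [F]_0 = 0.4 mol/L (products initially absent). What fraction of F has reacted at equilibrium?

X = 0.673

Let X = conversion of F; extent ξ = 0.4X/2 mol/L.
Concentrations: [F] = 0.4 − 0.4X; [D] = 0.2X.
K = [D] / ([F]^2).
This equals 7.88 at X = 0.673 (the root in 0 < X < 1).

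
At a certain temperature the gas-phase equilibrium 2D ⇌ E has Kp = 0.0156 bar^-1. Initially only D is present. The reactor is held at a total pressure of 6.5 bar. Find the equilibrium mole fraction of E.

Basis: 1 mol D initially; let X = conversion of D. Extent ξ = 0.5X.
At extent ξ: n_D = 1 − X; n_E = 0.5X.
Total moles n_T = 1 − 0.5X.
With p_i = (n_i/n_T)P, Kp = p_E / (p_D^2).
This yields a degree-2 equation in X; solving on (0,1), X = 0.157.
Then n_E = 0.0783, n_T = 0.922, so y_E = 0.085.

y_E = 0.085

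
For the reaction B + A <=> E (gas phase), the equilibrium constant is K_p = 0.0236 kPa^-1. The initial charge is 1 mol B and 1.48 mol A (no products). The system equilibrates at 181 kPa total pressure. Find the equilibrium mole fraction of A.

y_A = 0.451

Let X = conversion of B (basis 1 mol B); extent of reaction ξ = X.
Moles: n_B = 1 − X; n_A = 1.48 − X; n_E = X.
Total moles n_T = 2.48 − X.
Mole fractions y_i = n_i/n_T; K_p = p_E / (p_B p_A) with p_i = y_i·P.
Setting this equal to 0.0236 kPa^-1 and taking the physical root (0 < X < 1) gives X = 0.658.
Then n_A = 0.822, n_T = 1.82, so y_A = 0.451.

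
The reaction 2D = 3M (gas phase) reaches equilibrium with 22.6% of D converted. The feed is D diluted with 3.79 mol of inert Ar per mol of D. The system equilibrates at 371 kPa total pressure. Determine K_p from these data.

K_p = 4.92 kPa

Basis: 1 mol D initially; let X = conversion of D. Extent ξ = 0.5X.
Species balance: n_D = 1 − X; n_M = 1.5X; n_I = 3.79 (inert).
Total moles n_T = 4.79 + 0.5X.
At X = 0.226: n_D = 0.774, n_M = 0.339, n_T = 4.9.
p_i = (n_i/n_T)·P. K_p = p_M^3 / (p_D^2) = 4.92 kPa.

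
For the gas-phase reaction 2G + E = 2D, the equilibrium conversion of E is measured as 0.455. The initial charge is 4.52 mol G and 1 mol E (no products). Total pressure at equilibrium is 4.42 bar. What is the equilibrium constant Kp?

Kp = 0.134 bar^-1

Basis: 1 mol E initially; let X = conversion of E. Extent ξ = X.
Moles: n_G = 4.52 − 2X; n_E = 1 − X; n_D = 2X.
n_T = Σnᵢ = 5.52 − X.
At X = 0.455: n_G = 3.61, n_E = 0.545, n_D = 0.91, n_T = 5.06.
p_i = (n_i/n_T)·P. Kp = p_D^2 / (p_G^2 p_E) = 0.134 bar^-1.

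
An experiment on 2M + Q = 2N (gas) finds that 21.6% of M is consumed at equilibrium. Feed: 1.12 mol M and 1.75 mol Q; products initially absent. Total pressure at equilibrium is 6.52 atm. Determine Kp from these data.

Basis: 1.12 mol M initially; let X = conversion of M. Extent ξ = 0.56X.
At extent ξ: n_M = 1.12 − 1.12X; n_Q = 1.75 − 0.56X; n_N = 1.12X.
Summing: n_T = 2.87 − 0.56X.
At X = 0.216: n_M = 0.878, n_Q = 1.63, n_N = 0.242, n_T = 2.75.
p_i = (n_i/n_T)·P. Kp = p_N^2 / (p_M^2 p_Q) = 0.0196 atm^-1.

Kp = 0.0196 atm^-1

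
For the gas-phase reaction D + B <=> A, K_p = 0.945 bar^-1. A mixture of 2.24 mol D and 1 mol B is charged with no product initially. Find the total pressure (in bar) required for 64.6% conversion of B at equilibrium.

P = 3.14 bar

Take 1 mol B as basis and let X be its fractional conversion, so ξ = X.
Species balance: n_D = 2.24 − X; n_B = 1 − X; n_A = X.
Summing: n_T = 3.24 − X.
K_p = p_A / (p_D p_B) with p_i = (n_i/n_T)·P.
At X = 0.646: the mole-fraction product g(X) = Π y_i^ν_i = 2.97. Since K_p = g(X)·P^{-1}, P = (g/K_p)^(1/1) = (2.97/0.945)^(1/1) = 3.14 bar.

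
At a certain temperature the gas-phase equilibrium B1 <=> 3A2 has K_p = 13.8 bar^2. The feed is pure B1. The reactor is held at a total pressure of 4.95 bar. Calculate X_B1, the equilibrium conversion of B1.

Basis: 1 mol B1 initially; let X = conversion of B1. Extent ξ = X.
Moles: n_B1 = 1 − X; n_A2 = 3X.
n_T = Σnᵢ = 1 + 2X.
y_i = n_i/n_T, p_i = y_i·P. K_p = p_A2^3 / (p_B1).
This yields a degree-3 equation in X; solving on (0,1), X = 0.339.

X = 0.339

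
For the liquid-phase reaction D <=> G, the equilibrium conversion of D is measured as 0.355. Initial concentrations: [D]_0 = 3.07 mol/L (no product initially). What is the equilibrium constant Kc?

Kc = 0.55

Let X = conversion of D.
Concentrations: [D] = 3.07 − 3.07X; [G] = 3.07X.
At X = 0.355: [D] = 1.98, [G] = 1.09.
Kc = [G] / ([D]) = 0.55.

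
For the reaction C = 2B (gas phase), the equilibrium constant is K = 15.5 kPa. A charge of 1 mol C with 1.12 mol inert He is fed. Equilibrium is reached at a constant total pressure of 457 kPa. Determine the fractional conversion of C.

X = 0.129

Let X = conversion of C (basis 1 mol C); extent of reaction ξ = X.
Mole table: n_C = 1 − X; n_B = 2X; n_I = 1.12 (inert).
Summing: n_T = 2.12 + X.
Mole fractions y_i = n_i/n_T; K = p_B^2 / (p_C) with p_i = y_i·P.
Setting this equal to 15.5 kPa and taking the physical root (0 < X < 1) gives X = 0.129.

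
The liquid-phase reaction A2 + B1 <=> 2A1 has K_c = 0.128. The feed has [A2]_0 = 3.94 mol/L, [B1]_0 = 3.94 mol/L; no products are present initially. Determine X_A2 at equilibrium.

X = 0.152

Let X = conversion of A2; extent ξ = 3.94·X mol/L.
Concentrations: [A2] = 3.94 − 3.94X; [B1] = 3.94 − 3.94X; [A1] = 7.88X.
K_c = [A1]^2 / ([A2] [B1]).
Equating to 0.128: the physical root is X = 0.152.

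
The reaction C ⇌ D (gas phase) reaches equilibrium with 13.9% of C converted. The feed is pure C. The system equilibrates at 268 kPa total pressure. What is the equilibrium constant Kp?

Let X = conversion of C (basis 1 mol C); extent of reaction ξ = X.
At extent ξ: n_C = 1 − X; n_D = X.
Since Δν = 0, n_T = 1 throughout.
At X = 0.139: n_C = 0.861, n_D = 0.139, n_T = 1.
p_i = (n_i/n_T)·P. Kp = p_D / (p_C) = 0.161.

Kp = 0.161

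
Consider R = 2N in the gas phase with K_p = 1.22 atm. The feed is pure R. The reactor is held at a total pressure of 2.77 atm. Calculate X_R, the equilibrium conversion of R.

X = 0.315

Let X = conversion of R (basis 1 mol R); extent of reaction ξ = X.
Mole table: n_R = 1 − X; n_N = 2X.
Summing: n_T = 1 + X.
y_i = n_i/n_T, p_i = y_i·P. K_p = p_N^2 / (p_R).
Setting this equal to 1.22 atm and taking the physical root (0 < X < 1) gives X = 0.315.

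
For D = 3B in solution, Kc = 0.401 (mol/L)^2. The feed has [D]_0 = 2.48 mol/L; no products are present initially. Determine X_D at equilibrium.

Let X = conversion of D; extent ξ = 2.48·X mol/L.
Concentrations: [D] = 2.48 − 2.48X; [B] = 7.44X.
Kc = [B]^3 / ([D]).
Setting equal to 0.401 and solving for X on (0,1) gives X = 0.128.

X = 0.128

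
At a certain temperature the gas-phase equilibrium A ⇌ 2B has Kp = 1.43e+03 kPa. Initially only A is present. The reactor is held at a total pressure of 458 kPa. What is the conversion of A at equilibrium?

X = 0.662

Let X = conversion of A (basis 1 mol A); extent of reaction ξ = X.
Species balance: n_A = 1 − X; n_B = 2X.
Summing: n_T = 1 + X.
y_i = n_i/n_T, p_i = y_i·P. Kp = p_B^2 / (p_A).
Equating to 1.43e+03 kPa and solving on 0 < X < 1: X = 0.662.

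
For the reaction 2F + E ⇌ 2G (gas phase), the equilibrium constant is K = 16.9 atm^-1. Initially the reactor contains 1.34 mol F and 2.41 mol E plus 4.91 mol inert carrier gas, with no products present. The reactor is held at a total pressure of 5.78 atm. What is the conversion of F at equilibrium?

Take 1.34 mol F as basis and let X be its fractional conversion, so ξ = 0.67X.
Mole table: n_F = 1.34 − 1.34X; n_E = 2.41 − 0.67X; n_G = 1.34X; n_I = 4.91 (inert).
n_T = Σnᵢ = 8.66 − 0.67X.
y_i = n_i/n_T, p_i = y_i·P. K = p_G^2 / (p_F^2 p_E).
Substituting and setting equal to 16.9 atm^-1 gives a polynomial in X; the root in (0,1) is X = 0.825.

X = 0.825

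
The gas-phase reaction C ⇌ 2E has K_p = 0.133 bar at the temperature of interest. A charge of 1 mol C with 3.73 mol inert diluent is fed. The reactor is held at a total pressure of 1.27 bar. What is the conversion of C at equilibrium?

Let X = conversion of C (basis 1 mol C); extent of reaction ξ = X.
Species balance: n_C = 1 − X; n_E = 2X; n_I = 3.73 (inert).
n_T = Σnᵢ = 4.73 + X.
Mole fractions y_i = n_i/n_T; K_p = p_E^2 / (p_C) with p_i = y_i·P.
Equating to 0.133 bar and solving on 0 < X < 1: X = 0.303.

X = 0.303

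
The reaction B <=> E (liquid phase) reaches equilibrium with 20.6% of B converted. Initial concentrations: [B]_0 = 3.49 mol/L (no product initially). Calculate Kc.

Kc = 0.259

Let X = conversion of B.
Concentrations: [B] = 3.49 − 3.49X; [E] = 3.49X.
At X = 0.206: [B] = 2.77, [E] = 0.719.
Kc = [E] / ([B]) = 0.259.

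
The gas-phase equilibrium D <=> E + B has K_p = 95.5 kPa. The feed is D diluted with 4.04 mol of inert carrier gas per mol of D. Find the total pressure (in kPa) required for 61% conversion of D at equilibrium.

Basis: 1 mol D initially; let X = conversion of D. Extent ξ = X.
Moles: n_D = 1 − X; n_E = X; n_B = X; n_I = 4.04 (inert).
n_T = Σnᵢ = 5.04 + X.
K_p = p_E p_B / (p_D) with p_i = (n_i/n_T)·P.
At X = 0.61: the mole-fraction product g(X) = Π y_i^ν_i = 0.1689. Since K_p = g(X)·P^{1}, P = (K_p/g)^(1/1) = (95.5/0.1689)^(1/1) = 566 kPa.

P = 566 kPa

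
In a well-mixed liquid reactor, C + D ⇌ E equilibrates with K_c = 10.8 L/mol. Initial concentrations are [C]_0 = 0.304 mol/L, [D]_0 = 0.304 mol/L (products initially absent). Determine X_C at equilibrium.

X = 0.580

Let X = conversion of C; extent ξ = 0.304·X mol/L.
Concentrations: [C] = 0.304 − 0.304X; [D] = 0.304 − 0.304X; [E] = 0.304X.
K_c = [E] / ([C] [D]).
This equals 10.8 at X = 0.580 (the root in 0 < X < 1).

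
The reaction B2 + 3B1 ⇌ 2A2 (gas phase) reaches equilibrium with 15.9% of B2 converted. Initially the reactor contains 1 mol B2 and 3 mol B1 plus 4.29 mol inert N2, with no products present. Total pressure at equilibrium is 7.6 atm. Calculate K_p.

K_p = 0.00824 atm^-2

Let X = conversion of B2 (basis 1 mol B2); extent of reaction ξ = X.
Mole table: n_B2 = 1 − X; n_B1 = 3 − 3X; n_A2 = 2X; n_I = 4.29 (inert).
n_T = Σnᵢ = 8.29 − 2X.
At X = 0.159: n_B2 = 0.841, n_B1 = 2.52, n_A2 = 0.318, n_T = 7.97.
p_i = (n_i/n_T)·P. K_p = p_A2^2 / (p_B2 p_B1^3) = 0.00824 atm^-2.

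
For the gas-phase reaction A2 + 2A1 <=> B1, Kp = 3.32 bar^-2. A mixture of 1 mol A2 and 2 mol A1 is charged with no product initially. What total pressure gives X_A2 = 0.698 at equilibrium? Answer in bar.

P = 2.22 bar

Let X = conversion of A2 (basis 1 mol A2); extent of reaction ξ = X.
At extent ξ: n_A2 = 1 − X; n_A1 = 2 − 2X; n_B1 = X.
Total moles n_T = 3 − 2X.
Kp = p_B1 / (p_A2 p_A1^2) with p_i = (n_i/n_T)·P.
At X = 0.698: the mole-fraction product g(X) = Π y_i^ν_i = 16.3. Since Kp = g(X)·P^{-2}, P = (g/Kp)^(1/2) = (16.3/3.32)^(1/2) = 2.22 bar.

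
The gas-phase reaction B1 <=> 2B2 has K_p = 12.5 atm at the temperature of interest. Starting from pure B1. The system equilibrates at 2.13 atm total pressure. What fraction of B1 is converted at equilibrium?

Basis: 1 mol B1 initially; let X = conversion of B1. Extent ξ = X.
Species balance: n_B1 = 1 − X; n_B2 = 2X.
Total moles n_T = 1 + X.
Mole fractions y_i = n_i/n_T; K_p = p_B2^2 / (p_B1) with p_i = y_i·P.
This yields a degree-2 equation in X; solving on (0,1), X = 0.771.

X = 0.771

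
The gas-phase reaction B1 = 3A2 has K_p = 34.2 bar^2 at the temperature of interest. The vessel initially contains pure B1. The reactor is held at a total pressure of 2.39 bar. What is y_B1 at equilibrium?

Let X = conversion of B1 (basis 1 mol B1); extent of reaction ξ = X.
At extent ξ: n_B1 = 1 − X; n_A2 = 3X.
n_T = Σnᵢ = 1 + 2X.
y_i = n_i/n_T, p_i = y_i·P. K_p = p_A2^3 / (p_B1).
Substituting and setting equal to 34.2 bar^2 gives a polynomial in X; the root in (0,1) is X = 0.718.
Then n_B1 = 0.282, n_T = 2.44, so y_B1 = 0.116.

y_B1 = 0.116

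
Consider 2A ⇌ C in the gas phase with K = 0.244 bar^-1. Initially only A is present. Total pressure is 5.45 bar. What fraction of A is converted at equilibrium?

X = 0.602

Basis: 1 mol A initially; let X = conversion of A. Extent ξ = 0.5X.
Mole table: n_A = 1 − X; n_C = 0.5X.
Summing: n_T = 1 − 0.5X.
y_i = n_i/n_T, p_i = y_i·P. K = p_C / (p_A^2).
This yields a degree-2 equation in X; solving on (0,1), X = 0.602.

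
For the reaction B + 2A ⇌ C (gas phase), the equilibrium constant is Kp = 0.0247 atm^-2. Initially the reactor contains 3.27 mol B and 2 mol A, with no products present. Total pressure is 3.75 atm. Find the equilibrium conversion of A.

Take 2 mol A as basis and let X be its fractional conversion, so ξ = X.
Species balance: n_B = 3.27 − X; n_A = 2 − 2X; n_C = X.
Total moles n_T = 5.27 − 2X.
Mole fractions y_i = n_i/n_T; Kp = p_C / (p_B p_A^2) with p_i = y_i·P.
Substituting and setting equal to 0.0247 atm^-2 gives a polynomial in X; the root in (0,1) is X = 0.131.

X = 0.131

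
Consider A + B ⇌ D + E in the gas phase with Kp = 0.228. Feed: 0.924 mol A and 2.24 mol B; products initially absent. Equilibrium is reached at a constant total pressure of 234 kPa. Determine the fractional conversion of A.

X = 0.480

Let X = conversion of A (basis 0.924 mol A); extent of reaction ξ = 0.924X.
Mole table: n_A = 0.924 − 0.924X; n_B = 2.24 − 0.924X; n_D = 0.924X; n_E = 0.924X.
Since Δν = 0, n_T = 3.16 throughout.
Mole fractions y_i = n_i/n_T; Kp = p_D p_E / (p_A p_B) with p_i = y_i·P.
Setting this equal to 0.228 and taking the physical root (0 < X < 1) gives X = 0.480.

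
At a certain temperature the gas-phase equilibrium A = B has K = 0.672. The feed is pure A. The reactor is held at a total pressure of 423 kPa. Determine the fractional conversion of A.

X = 0.402

Let X = conversion of A (basis 1 mol A); extent of reaction ξ = X.
At extent ξ: n_A = 1 − X; n_B = X.
n_T stays at 1 (no change in mole number).
y_i = n_i/n_T, p_i = y_i·P. K = p_B / (p_A).
This yields a degree-1 equation in X; solving on (0,1), X = 0.402.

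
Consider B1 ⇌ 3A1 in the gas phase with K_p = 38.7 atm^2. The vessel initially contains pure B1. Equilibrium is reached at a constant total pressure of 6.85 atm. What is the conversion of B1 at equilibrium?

X = 0.389

Let X = conversion of B1 (basis 1 mol B1); extent of reaction ξ = X.
Moles: n_B1 = 1 − X; n_A1 = 3X.
n_T = Σnᵢ = 1 + 2X.
y_i = n_i/n_T, p_i = y_i·P. K_p = p_A1^3 / (p_B1).
Substituting and setting equal to 38.7 atm^2 gives a polynomial in X; the root in (0,1) is X = 0.389.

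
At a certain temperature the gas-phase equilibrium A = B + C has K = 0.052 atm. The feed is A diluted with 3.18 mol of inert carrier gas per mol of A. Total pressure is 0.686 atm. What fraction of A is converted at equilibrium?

X = 0.442

Let X = conversion of A (basis 1 mol A); extent of reaction ξ = X.
At extent ξ: n_A = 1 − X; n_B = X; n_C = X; n_I = 3.18 (inert).
Total moles n_T = 4.18 + X.
Mole fractions y_i = n_i/n_T; K = p_B p_C / (p_A) with p_i = y_i·P.
Setting this equal to 0.052 atm and taking the physical root (0 < X < 1) gives X = 0.442.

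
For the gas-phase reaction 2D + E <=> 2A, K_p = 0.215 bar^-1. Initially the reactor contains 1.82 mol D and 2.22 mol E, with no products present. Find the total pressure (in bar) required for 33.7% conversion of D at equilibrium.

Basis: 1.82 mol D initially; let X = conversion of D. Extent ξ = 0.91X.
At extent ξ: n_D = 1.82 − 1.82X; n_E = 2.22 − 0.91X; n_A = 1.82X.
n_T = Σnᵢ = 4.04 − 0.91X.
K_p = p_A^2 / (p_D^2 p_E) with p_i = (n_i/n_T)·P.
At X = 0.337: the mole-fraction product g(X) = Π y_i^ν_i = 0.5041. Since K_p = g(X)·P^{-1}, P = (g/K_p)^(1/1) = (0.5041/0.215)^(1/1) = 2.34 bar.

P = 2.34 bar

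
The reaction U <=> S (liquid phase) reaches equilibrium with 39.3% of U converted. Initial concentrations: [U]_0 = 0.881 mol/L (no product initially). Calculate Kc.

Kc = 0.647

Let X = conversion of U.
Concentrations: [U] = 0.881 − 0.881X; [S] = 0.881X.
At X = 0.393: [U] = 0.535, [S] = 0.346.
Kc = [S] / ([U]) = 0.647.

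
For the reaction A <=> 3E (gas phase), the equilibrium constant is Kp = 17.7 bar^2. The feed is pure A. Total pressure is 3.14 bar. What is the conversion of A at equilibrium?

X = 0.510

Let X = conversion of A (basis 1 mol A); extent of reaction ξ = X.
Moles: n_A = 1 − X; n_E = 3X.
Summing: n_T = 1 + 2X.
With p_i = (n_i/n_T)P, Kp = p_E^3 / (p_A).
Substituting and setting equal to 17.7 bar^2 gives a polynomial in X; the root in (0,1) is X = 0.510.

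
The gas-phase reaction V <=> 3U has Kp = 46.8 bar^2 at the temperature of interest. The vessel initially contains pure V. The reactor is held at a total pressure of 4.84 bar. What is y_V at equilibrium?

Let X = conversion of V (basis 1 mol V); extent of reaction ξ = X.
Moles: n_V = 1 − X; n_U = 3X.
Total moles n_T = 1 + 2X.
With p_i = (n_i/n_T)P, Kp = p_U^3 / (p_V).
This yields a degree-3 equation in X; solving on (0,1), X = 0.529.
Then n_V = 0.471, n_T = 2.06, so y_V = 0.229.

y_V = 0.229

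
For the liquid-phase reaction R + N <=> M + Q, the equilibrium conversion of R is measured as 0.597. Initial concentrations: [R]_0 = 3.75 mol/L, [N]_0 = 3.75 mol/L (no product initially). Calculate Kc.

Kc = 2.19

Let X = conversion of R.
Concentrations: [R] = 3.75 − 3.75X; [N] = 3.75 − 3.75X; [M] = 3.75X; [Q] = 3.75X.
At X = 0.597: [R] = 1.51, [N] = 1.51, [M] = 2.24, [Q] = 2.24.
Kc = [M] [Q] / ([R] [N]) = 2.19.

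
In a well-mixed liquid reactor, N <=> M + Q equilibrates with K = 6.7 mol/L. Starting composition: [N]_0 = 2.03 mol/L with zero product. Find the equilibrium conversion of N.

Let X = conversion of N; extent ξ = 2.03·X mol/L.
Concentrations: [N] = 2.03 − 2.03X; [M] = 2.03X; [Q] = 2.03X.
K = [M] [Q] / ([N]).
Solving K = 6.7 for X ∈ (0,1): X = 0.804.

X = 0.804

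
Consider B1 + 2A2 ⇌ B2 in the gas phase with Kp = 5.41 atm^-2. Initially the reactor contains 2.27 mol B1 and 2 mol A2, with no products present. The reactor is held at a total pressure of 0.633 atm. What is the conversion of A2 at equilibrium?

Basis: 2 mol A2 initially; let X = conversion of A2. Extent ξ = X.
Moles: n_B1 = 2.27 − X; n_A2 = 2 − 2X; n_B2 = X.
Summing: n_T = 4.27 − 2X.
y_i = n_i/n_T, p_i = y_i·P. Kp = p_B2 / (p_B1 p_A2^2).
Setting this equal to 5.41 atm^-2 and taking the physical root (0 < X < 1) gives X = 0.437.

X = 0.437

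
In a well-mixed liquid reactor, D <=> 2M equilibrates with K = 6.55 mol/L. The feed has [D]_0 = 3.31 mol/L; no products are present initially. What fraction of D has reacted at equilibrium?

Let X = conversion of D; extent ξ = 3.31·X mol/L.
Concentrations: [D] = 3.31 − 3.31X; [M] = 6.62X.
K = [M]^2 / ([D]).
Setting equal to 6.55 and solving for X on (0,1) gives X = 0.498.

X = 0.498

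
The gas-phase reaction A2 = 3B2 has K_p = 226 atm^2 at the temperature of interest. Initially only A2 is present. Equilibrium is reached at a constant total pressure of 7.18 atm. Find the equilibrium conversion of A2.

X = 0.666

Take 1 mol A2 as basis and let X be its fractional conversion, so ξ = X.
Species balance: n_A2 = 1 − X; n_B2 = 3X.
Total moles n_T = 1 + 2X.
With p_i = (n_i/n_T)P, K_p = p_B2^3 / (p_A2).
This yields a degree-3 equation in X; solving on (0,1), X = 0.666.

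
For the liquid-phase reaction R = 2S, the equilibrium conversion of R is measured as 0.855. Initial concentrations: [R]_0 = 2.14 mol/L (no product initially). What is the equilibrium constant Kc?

Kc = 43.2 mol/L

Let X = conversion of R.
Concentrations: [R] = 2.14 − 2.14X; [S] = 4.28X.
At X = 0.855: [R] = 0.31, [S] = 3.66.
Kc = [S]^2 / ([R]) = 43.2 mol/L.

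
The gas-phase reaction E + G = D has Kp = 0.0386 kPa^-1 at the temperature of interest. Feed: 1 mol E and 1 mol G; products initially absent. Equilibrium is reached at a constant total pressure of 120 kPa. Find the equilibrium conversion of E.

X = 0.579

Basis: 1 mol E initially; let X = conversion of E. Extent ξ = X.
Moles: n_E = 1 − X; n_G = 1 − X; n_D = X.
Total moles n_T = 2 − X.
y_i = n_i/n_T, p_i = y_i·P. Kp = p_D / (p_E p_G).
Substituting and setting equal to 0.0386 kPa^-1 gives a polynomial in X; the root in (0,1) is X = 0.579.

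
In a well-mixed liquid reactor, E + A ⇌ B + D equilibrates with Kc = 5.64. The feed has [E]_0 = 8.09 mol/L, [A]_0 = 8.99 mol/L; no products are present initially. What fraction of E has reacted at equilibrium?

Let X = conversion of E; extent ξ = 8.09·X mol/L.
Concentrations: [E] = 8.09 − 8.09X; [A] = 8.99 − 8.09X; [B] = 8.09X; [D] = 8.09X.
Kc = [B] [D] / ([E] [A]).
Solving Kc = 5.64 for X ∈ (0,1): X = 0.739.

X = 0.739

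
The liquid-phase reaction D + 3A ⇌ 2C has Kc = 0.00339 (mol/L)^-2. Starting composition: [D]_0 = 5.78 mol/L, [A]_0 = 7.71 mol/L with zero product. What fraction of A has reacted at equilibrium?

Let X = conversion of A; extent ξ = 7.71X/3 mol/L.
Concentrations: [D] = 5.78 − 2.57X; [A] = 7.71 − 7.71X; [C] = 5.14X.
Kc = [C]^2 / ([D] [A]^3).
Solving Kc = 0.00339 for X ∈ (0,1): X = 0.310.

X = 0.310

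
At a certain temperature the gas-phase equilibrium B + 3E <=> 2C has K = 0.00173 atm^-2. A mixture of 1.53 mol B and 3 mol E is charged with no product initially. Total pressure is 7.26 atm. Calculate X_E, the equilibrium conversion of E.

X = 0.166

Basis: 3 mol E initially; let X = conversion of E. Extent ξ = X.
Moles: n_B = 1.53 − X; n_E = 3 − 3X; n_C = 2X.
Summing: n_T = 4.53 − 2X.
With p_i = (n_i/n_T)P, K = p_C^2 / (p_B p_E^3).
Substituting and setting equal to 0.00173 atm^-2 gives a polynomial in X; the root in (0,1) is X = 0.166.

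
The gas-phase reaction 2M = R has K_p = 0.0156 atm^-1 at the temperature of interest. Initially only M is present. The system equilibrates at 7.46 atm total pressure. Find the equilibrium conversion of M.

X = 0.174

Take 1 mol M as basis and let X be its fractional conversion, so ξ = 0.5X.
Species balance: n_M = 1 − X; n_R = 0.5X.
Summing: n_T = 1 − 0.5X.
y_i = n_i/n_T, p_i = y_i·P. K_p = p_R / (p_M^2).
Setting this equal to 0.0156 atm^-1 and taking the physical root (0 < X < 1) gives X = 0.174.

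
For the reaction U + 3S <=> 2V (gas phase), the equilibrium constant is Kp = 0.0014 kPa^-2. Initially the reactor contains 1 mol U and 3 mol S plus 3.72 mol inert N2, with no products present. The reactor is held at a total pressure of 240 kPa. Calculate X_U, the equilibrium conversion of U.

Let X = conversion of U (basis 1 mol U); extent of reaction ξ = X.
At extent ξ: n_U = 1 − X; n_S = 3 − 3X; n_V = 2X; n_I = 3.72 (inert).
Summing: n_T = 7.72 − 2X.
Mole fractions y_i = n_i/n_T; Kp = p_V^2 / (p_U p_S^3) with p_i = y_i·P.
This yields a degree-4 equation in X; solving on (0,1), X = 0.593.

X = 0.593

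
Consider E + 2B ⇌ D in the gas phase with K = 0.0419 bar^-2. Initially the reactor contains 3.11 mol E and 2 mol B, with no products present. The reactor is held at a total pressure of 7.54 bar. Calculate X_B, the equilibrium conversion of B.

Basis: 2 mol B initially; let X = conversion of B. Extent ξ = X.
At extent ξ: n_E = 3.11 − X; n_B = 2 − 2X; n_D = X.
Total moles n_T = 5.11 − 2X.
With p_i = (n_i/n_T)P, K = p_D / (p_E p_B^2).
Substituting and setting equal to 0.0419 bar^-2 gives a polynomial in X; the root in (0,1) is X = 0.443.

X = 0.443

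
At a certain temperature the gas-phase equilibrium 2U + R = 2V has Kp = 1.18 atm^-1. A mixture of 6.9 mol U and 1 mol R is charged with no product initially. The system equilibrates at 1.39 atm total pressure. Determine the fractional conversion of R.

X = 0.708

Let X = conversion of R (basis 1 mol R); extent of reaction ξ = X.
Moles: n_U = 6.9 − 2X; n_R = 1 − X; n_V = 2X.
Total moles n_T = 7.9 − X.
y_i = n_i/n_T, p_i = y_i·P. Kp = p_V^2 / (p_U^2 p_R).
Equating to 1.18 atm^-1 and solving on 0 < X < 1: X = 0.708.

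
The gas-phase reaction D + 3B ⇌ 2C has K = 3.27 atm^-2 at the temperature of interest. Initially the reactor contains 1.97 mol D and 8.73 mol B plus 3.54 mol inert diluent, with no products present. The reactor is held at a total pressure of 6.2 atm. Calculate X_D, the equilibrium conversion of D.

Take 1.97 mol D as basis and let X be its fractional conversion, so ξ = 1.97X.
Mole table: n_D = 1.97 − 1.97X; n_B = 8.73 − 5.91X; n_C = 3.94X; n_I = 3.54 (inert).
n_T = Σnᵢ = 14.2 − 3.94X.
With p_i = (n_i/n_T)P, K = p_C^2 / (p_D p_B^3).
This yields a degree-4 equation in X; solving on (0,1), X = 0.876.

X = 0.876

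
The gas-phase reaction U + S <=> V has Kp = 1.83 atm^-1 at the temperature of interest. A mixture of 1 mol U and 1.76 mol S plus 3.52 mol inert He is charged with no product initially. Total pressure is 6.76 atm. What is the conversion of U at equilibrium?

X = 0.701

Let X = conversion of U (basis 1 mol U); extent of reaction ξ = X.
Mole table: n_U = 1 − X; n_S = 1.76 − X; n_V = X; n_I = 3.52 (inert).
n_T = Σnᵢ = 6.28 − X.
With p_i = (n_i/n_T)P, Kp = p_V / (p_U p_S).
This yields a degree-2 equation in X; solving on (0,1), X = 0.701.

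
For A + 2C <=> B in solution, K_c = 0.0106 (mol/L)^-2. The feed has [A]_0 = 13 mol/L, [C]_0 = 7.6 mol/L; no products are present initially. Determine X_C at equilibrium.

X = 0.482

Let X = conversion of C; extent ξ = 7.6X/2 mol/L.
Concentrations: [A] = 13 − 3.8X; [C] = 7.6 − 7.6X; [B] = 3.8X.
K_c = [B] / ([A] [C]^2).
Equating to 0.0106 (mol/L)^-2: the physical root is X = 0.482.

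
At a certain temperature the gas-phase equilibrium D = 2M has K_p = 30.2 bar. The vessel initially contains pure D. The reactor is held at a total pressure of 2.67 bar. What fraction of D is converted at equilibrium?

Take 1 mol D as basis and let X be its fractional conversion, so ξ = X.
Moles: n_D = 1 − X; n_M = 2X.
Summing: n_T = 1 + X.
y_i = n_i/n_T, p_i = y_i·P. K_p = p_M^2 / (p_D).
This yields a degree-2 equation in X; solving on (0,1), X = 0.860.

X = 0.860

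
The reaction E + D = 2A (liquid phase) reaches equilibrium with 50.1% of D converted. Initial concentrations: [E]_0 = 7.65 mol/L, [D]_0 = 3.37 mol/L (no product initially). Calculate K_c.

Let X = conversion of D.
Concentrations: [E] = 7.65 − 3.37X; [D] = 3.37 − 3.37X; [A] = 6.74X.
At X = 0.501: [E] = 5.96, [D] = 1.68, [A] = 3.38.
K_c = [A]^2 / ([E] [D]) = 1.14.

K_c = 1.14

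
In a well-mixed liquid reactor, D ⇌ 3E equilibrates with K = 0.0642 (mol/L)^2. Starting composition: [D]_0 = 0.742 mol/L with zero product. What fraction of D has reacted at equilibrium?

X = 0.154

Let X = conversion of D; extent ξ = 0.742·X mol/L.
Concentrations: [D] = 0.742 − 0.742X; [E] = 2.23X.
K = [E]^3 / ([D]).
This equals 0.0642 at X = 0.154 (the root in 0 < X < 1).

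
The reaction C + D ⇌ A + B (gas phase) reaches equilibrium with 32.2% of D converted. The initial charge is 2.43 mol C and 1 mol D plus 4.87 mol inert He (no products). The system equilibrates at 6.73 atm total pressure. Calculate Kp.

Let X = conversion of D (basis 1 mol D); extent of reaction ξ = X.
At extent ξ: n_C = 2.43 − X; n_D = 1 − X; n_A = X; n_B = X; n_I = 4.87 (inert).
Total moles n_T = 8.3 (Δν = 0, constant).
At X = 0.322: n_C = 2.11, n_D = 0.678, n_A = 0.322, n_B = 0.322, n_T = 8.3.
p_i = (n_i/n_T)·P. Kp = p_A p_B / (p_C p_D) = 0.0725.

Kp = 0.0725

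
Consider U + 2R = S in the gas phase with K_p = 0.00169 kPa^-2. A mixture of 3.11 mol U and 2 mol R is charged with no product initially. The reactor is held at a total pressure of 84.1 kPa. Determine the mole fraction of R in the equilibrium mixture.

y_R = 0.157

Basis: 2 mol R initially; let X = conversion of R. Extent ξ = X.
Moles: n_U = 3.11 − X; n_R = 2 − 2X; n_S = X.
Summing: n_T = 5.11 − 2X.
y_i = n_i/n_T, p_i = y_i·P. K_p = p_S / (p_U p_R^2).
This yields a degree-3 equation in X; solving on (0,1), X = 0.710.
Then n_R = 0.58, n_T = 3.69, so y_R = 0.157.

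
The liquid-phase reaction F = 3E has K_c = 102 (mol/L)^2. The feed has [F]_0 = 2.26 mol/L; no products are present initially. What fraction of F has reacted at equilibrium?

Let X = conversion of F; extent ξ = 2.26·X mol/L.
Concentrations: [F] = 2.26 − 2.26X; [E] = 6.78X.
K_c = [E]^3 / ([F]).
Equating to 102 (mol/L)^2: the physical root is X = 0.642.

X = 0.642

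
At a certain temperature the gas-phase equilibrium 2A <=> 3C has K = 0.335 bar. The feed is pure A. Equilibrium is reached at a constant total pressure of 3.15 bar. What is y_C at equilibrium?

y_C = 0.354

Take 1 mol A as basis and let X be its fractional conversion, so ξ = 0.5X.
Species balance: n_A = 1 − X; n_C = 1.5X.
n_T = Σnᵢ = 1 + 0.5X.
Mole fractions y_i = n_i/n_T; K = p_C^3 / (p_A^2) with p_i = y_i·P.
Substituting and setting equal to 0.335 bar gives a polynomial in X; the root in (0,1) is X = 0.268.
Then n_C = 0.401, n_T = 1.13, so y_C = 0.354.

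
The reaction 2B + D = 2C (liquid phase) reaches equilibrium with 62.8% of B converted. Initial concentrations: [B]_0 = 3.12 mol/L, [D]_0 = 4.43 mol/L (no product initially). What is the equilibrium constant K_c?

K_c = 0.826 L/mol

Let X = conversion of B.
Concentrations: [B] = 3.12 − 3.12X; [D] = 4.43 − 1.56X; [C] = 3.12X.
At X = 0.628: [B] = 1.16, [D] = 3.45, [C] = 1.96.
K_c = [C]^2 / ([B]^2 [D]) = 0.826 L/mol.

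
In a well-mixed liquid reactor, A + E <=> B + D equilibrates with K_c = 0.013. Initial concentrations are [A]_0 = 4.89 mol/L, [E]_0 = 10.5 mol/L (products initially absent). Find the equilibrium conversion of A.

X = 0.149

Let X = conversion of A; extent ξ = 4.89·X mol/L.
Concentrations: [A] = 4.89 − 4.89X; [E] = 10.5 − 4.89X; [B] = 4.89X; [D] = 4.89X.
K_c = [B] [D] / ([A] [E]).
Equating to 0.013: the physical root is X = 0.149.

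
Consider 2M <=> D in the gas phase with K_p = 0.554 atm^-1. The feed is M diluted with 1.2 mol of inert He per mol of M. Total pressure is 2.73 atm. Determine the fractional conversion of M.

Basis: 1 mol M initially; let X = conversion of M. Extent ξ = 0.5X.
Species balance: n_M = 1 − X; n_D = 0.5X; n_I = 1.2 (inert).
n_T = Σnᵢ = 2.2 − 0.5X.
Mole fractions y_i = n_i/n_T; K_p = p_D / (p_M^2) with p_i = y_i·P.
Substituting and setting equal to 0.554 atm^-1 gives a polynomial in X; the root in (0,1) is X = 0.455.

X = 0.455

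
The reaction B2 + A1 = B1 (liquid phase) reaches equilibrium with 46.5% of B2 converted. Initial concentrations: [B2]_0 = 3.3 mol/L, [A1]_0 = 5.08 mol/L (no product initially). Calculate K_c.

Let X = conversion of B2.
Concentrations: [B2] = 3.3 − 3.3X; [A1] = 5.08 − 3.3X; [B1] = 3.3X.
At X = 0.465: [B2] = 1.77, [A1] = 3.55, [B1] = 1.53.
K_c = [B1] / ([B2] [A1]) = 0.245 L/mol.

K_c = 0.245 L/mol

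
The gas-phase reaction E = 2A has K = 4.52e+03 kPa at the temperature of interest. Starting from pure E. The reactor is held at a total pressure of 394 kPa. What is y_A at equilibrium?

Let X = conversion of E (basis 1 mol E); extent of reaction ξ = X.
At extent ξ: n_E = 1 − X; n_A = 2X.
Summing: n_T = 1 + X.
Mole fractions y_i = n_i/n_T; K = p_A^2 / (p_E) with p_i = y_i·P.
Equating to 4.52e+03 kPa and solving on 0 < X < 1: X = 0.861.
Then n_A = 1.72, n_T = 1.86, so y_A = 0.925.

y_A = 0.925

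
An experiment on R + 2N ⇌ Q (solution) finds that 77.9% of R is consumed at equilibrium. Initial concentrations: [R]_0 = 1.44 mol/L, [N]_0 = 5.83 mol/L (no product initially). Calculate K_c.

Let X = conversion of R.
Concentrations: [R] = 1.44 − 1.44X; [N] = 5.83 − 2.88X; [Q] = 1.44X.
At X = 0.779: [R] = 0.318, [N] = 3.59, [Q] = 1.12.
K_c = [Q] / ([R] [N]^2) = 0.274 (mol/L)^-2.

K_c = 0.274 (mol/L)^-2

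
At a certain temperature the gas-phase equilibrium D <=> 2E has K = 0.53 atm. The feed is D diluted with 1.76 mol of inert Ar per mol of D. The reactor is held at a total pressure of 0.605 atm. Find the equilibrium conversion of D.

Take 1 mol D as basis and let X be its fractional conversion, so ξ = X.
Mole table: n_D = 1 − X; n_E = 2X; n_I = 1.76 (inert).
n_T = Σnᵢ = 2.76 + X.
With p_i = (n_i/n_T)P, K = p_E^2 / (p_D).
Equating to 0.53 atm and solving on 0 < X < 1: X = 0.564.

X = 0.564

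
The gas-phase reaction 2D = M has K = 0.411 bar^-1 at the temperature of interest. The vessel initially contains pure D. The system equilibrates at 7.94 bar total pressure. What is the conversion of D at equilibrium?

Let X = conversion of D (basis 1 mol D); extent of reaction ξ = 0.5X.
Species balance: n_D = 1 − X; n_M = 0.5X.
Summing: n_T = 1 − 0.5X.
Mole fractions y_i = n_i/n_T; K = p_M / (p_D^2) with p_i = y_i·P.
Equating to 0.411 bar^-1 and solving on 0 < X < 1: X = 0.733.

X = 0.733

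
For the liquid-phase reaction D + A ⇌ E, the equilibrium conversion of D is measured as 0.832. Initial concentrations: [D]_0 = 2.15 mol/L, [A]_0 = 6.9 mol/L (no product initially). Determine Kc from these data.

Kc = 0.969 L/mol

Let X = conversion of D.
Concentrations: [D] = 2.15 − 2.15X; [A] = 6.9 − 2.15X; [E] = 2.15X.
At X = 0.832: [D] = 0.361, [A] = 5.11, [E] = 1.79.
Kc = [E] / ([D] [A]) = 0.969 L/mol.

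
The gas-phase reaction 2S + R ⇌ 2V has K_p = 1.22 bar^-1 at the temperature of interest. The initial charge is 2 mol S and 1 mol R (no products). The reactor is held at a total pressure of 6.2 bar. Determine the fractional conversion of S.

Basis: 2 mol S initially; let X = conversion of S. Extent ξ = X.
Mole table: n_S = 2 − 2X; n_R = 1 − X; n_V = 2X.
Summing: n_T = 3 − X.
y_i = n_i/n_T, p_i = y_i·P. K_p = p_V^2 / (p_S^2 p_R).
Setting this equal to 1.22 bar^-1 and taking the physical root (0 < X < 1) gives X = 0.543.

X = 0.543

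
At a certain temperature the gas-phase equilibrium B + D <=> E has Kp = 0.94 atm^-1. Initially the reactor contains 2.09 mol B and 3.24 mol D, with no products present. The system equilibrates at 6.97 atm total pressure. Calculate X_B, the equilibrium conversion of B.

X = 0.745

Let X = conversion of B (basis 2.09 mol B); extent of reaction ξ = 2.09X.
Mole table: n_B = 2.09 − 2.09X; n_D = 3.24 − 2.09X; n_E = 2.09X.
Summing: n_T = 5.33 − 2.09X.
y_i = n_i/n_T, p_i = y_i·P. Kp = p_E / (p_B p_D).
This yields a degree-2 equation in X; solving on (0,1), X = 0.745.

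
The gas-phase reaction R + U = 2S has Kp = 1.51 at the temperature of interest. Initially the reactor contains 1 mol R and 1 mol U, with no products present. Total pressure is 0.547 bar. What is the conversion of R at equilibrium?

X = 0.381

Let X = conversion of R (basis 1 mol R); extent of reaction ξ = X.
Species balance: n_R = 1 − X; n_U = 1 − X; n_S = 2X.
Since Δν = 0, n_T = 2 throughout.
Mole fractions y_i = n_i/n_T; Kp = p_S^2 / (p_R p_U) with p_i = y_i·P.
This yields a degree-2 equation in X; solving on (0,1), X = 0.381.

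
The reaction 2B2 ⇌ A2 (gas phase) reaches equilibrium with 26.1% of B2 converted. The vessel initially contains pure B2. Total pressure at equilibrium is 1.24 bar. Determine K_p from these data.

Basis: 1 mol B2 initially; let X = conversion of B2. Extent ξ = 0.5X.
At extent ξ: n_B2 = 1 − X; n_A2 = 0.5X.
Total moles n_T = 1 − 0.5X.
At X = 0.261: n_B2 = 0.739, n_A2 = 0.131, n_T = 0.869.
p_i = (n_i/n_T)·P. K_p = p_A2 / (p_B2^2) = 0.168 bar^-1.

K_p = 0.168 bar^-1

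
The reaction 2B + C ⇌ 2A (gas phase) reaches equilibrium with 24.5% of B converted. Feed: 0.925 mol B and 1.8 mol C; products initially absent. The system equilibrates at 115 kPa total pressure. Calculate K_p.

K_p = 0.00142 kPa^-1

Basis: 0.925 mol B initially; let X = conversion of B. Extent ξ = 0.463X.
Species balance: n_B = 0.925 − 0.925X; n_C = 1.8 − 0.463X; n_A = 0.925X.
n_T = Σnᵢ = 2.73 − 0.463X.
At X = 0.245: n_B = 0.698, n_C = 1.69, n_A = 0.227, n_T = 2.61.
p_i = (n_i/n_T)·P. K_p = p_A^2 / (p_B^2 p_C) = 0.00142 kPa^-1.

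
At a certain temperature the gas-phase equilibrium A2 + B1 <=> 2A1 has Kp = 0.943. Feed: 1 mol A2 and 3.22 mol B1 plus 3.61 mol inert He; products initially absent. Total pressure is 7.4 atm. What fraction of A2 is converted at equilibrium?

Basis: 1 mol A2 initially; let X = conversion of A2. Extent ξ = X.
Mole table: n_A2 = 1 − X; n_B1 = 3.22 − X; n_A1 = 2X; n_I = 3.61 (inert).
Total moles n_T = 7.83 (Δν = 0, constant).
y_i = n_i/n_T, p_i = y_i·P. Kp = p_A1^2 / (p_A2 p_B1).
Setting this equal to 0.943 and taking the physical root (0 < X < 1) gives X = 0.539.

X = 0.539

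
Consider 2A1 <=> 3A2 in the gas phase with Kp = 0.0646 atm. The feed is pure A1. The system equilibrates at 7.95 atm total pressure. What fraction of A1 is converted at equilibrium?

Take 1 mol A1 as basis and let X be its fractional conversion, so ξ = 0.5X.
Mole table: n_A1 = 1 − X; n_A2 = 1.5X.
Summing: n_T = 1 + 0.5X.
Mole fractions y_i = n_i/n_T; Kp = p_A2^3 / (p_A1^2) with p_i = y_i·P.
This yields a degree-3 equation in X; solving on (0,1), X = 0.125.

X = 0.125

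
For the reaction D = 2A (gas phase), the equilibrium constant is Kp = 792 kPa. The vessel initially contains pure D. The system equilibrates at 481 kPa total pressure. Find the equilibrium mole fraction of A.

Take 1 mol D as basis and let X be its fractional conversion, so ξ = X.
At extent ξ: n_D = 1 − X; n_A = 2X.
Total moles n_T = 1 + X.
With p_i = (n_i/n_T)P, Kp = p_A^2 / (p_D).
Substituting and setting equal to 792 kPa gives a polynomial in X; the root in (0,1) is X = 0.540.
Then n_A = 1.08, n_T = 1.54, so y_A = 0.701.

y_A = 0.701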